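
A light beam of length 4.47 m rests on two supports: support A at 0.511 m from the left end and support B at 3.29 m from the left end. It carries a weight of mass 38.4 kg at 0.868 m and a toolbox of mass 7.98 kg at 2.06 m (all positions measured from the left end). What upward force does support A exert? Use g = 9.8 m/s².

R_A ≈ 363 N

About support B:
Weight: 38.4 × 9.8 = 376.3 N down at 0.868 m → arm 2.422 m, τ = 376.3 × 2.422 = 911.4 N·m counterclockwise.
Toolbox: 7.98 × 9.8 = 78.2 N down at 2.06 m → arm 1.23 m, τ = 78.2 × 1.23 = 96.19 N·m counterclockwise.
Net load moment about support B = 1008 N·m counterclockwise.
Reaction R at support A is upward at 0.511 m, arm 2.779 m → moment R × 2.779 clockwise.
For rotational equilibrium, R × 2.779 = 1008, so R = 363 N.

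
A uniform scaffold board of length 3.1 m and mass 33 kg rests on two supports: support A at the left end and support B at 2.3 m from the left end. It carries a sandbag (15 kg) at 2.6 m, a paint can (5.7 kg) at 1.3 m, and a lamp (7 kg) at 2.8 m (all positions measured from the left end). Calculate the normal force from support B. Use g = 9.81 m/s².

R_B ≈ 500 N

Taking torques about support A:
Beam weight: 33 × 9.81 = 323.7 N down at 1.55 m → arm 1.55 m, τ = 323.7 × 1.55 = 501.7 N·m clockwise.
Sandbag: 15 × 9.81 = 147.2 N down at 2.6 m → arm 2.6 m, τ = 147.2 × 2.6 = 382.7 N·m clockwise.
Paint can: 5.7 × 9.81 = 55.92 N down at 1.3 m → arm 1.3 m, τ = 55.92 × 1.3 = 72.7 N·m clockwise.
Lamp: 7 × 9.81 = 68.67 N down at 2.8 m → arm 2.8 m, τ = 68.67 × 2.8 = 192.3 N·m clockwise.
Net load moment about support A = 1149 N·m clockwise.
Reaction R at support B is upward at 2.3 m, arm 2.3 m → moment R × 2.3 counterclockwise.
For rotational equilibrium, R × 2.3 = 1149, so R = 500 N.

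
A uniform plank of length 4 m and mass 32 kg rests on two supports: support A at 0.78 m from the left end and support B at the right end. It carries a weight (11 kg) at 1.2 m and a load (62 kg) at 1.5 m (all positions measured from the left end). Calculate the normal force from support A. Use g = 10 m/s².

R_A ≈ 776 N

About support B:
Beam weight: 32 × 10 = 320 N down at 2 m → arm 2 m, τ = 320 × 2 = 640 N·m counterclockwise.
Weight: 11 × 10 = 110 N down at 1.2 m → arm 2.8 m, τ = 110 × 2.8 = 308 N·m counterclockwise.
Load: 62 × 10 = 620 N down at 1.5 m → arm 2.5 m, τ = 620 × 2.5 = 1550 N·m counterclockwise.
Net load moment about support B = 2498 N·m counterclockwise.
Reaction R at support A is upward at 0.78 m, arm 3.22 m → moment R × 3.22 clockwise.
Setting net torque to zero: R × 3.22 = 2498 → R = 776 N.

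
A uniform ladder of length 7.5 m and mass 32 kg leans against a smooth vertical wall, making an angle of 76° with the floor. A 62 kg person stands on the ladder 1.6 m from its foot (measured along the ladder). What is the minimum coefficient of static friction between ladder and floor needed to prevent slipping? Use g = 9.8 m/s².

μ_min ≈ 0.0775

Choose the foot of the ladder as the axis so the floor normal and friction both act there and drop out.
Ladder weight 32×9.8 = 313.6 N acts at 3.75 m along the ladder; its horizontal arm is 3.75·cos76° = 0.9072 m → τ = 284.5 N·m clockwise.
Person: 62×9.8 = 607.6 N at 1.6 m → arm 0.3871 m → τ = 235.2 N·m clockwise.
Wall normal N acts horizontally at the top; its moment arm is the height L sinθ = 7.5·sin76° = 7.277 m, counterclockwise.
Στ = 0 ⇒ N × 7.277 = 519.7 ⇒ N = 71.42 N.
ΣFx = 0 ⇒ f = N_wall = 71.42 N. ΣFy = 0 ⇒ N_floor = 921.2 N.
μ_min = f / N_floor = 71.42 / 921.2 = 0.0775.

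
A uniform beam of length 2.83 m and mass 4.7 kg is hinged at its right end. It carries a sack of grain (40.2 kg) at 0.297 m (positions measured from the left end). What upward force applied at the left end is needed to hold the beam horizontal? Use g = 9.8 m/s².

Sum moments about the right end (the unknown pivot reaction has zero arm there).
Beam weight: 4.7 × 9.8 = 46.06 N down at 1.415 m → arm 1.415 m, τ = 46.06 × 1.415 = 65.17 N·m counterclockwise.
Sack of grain: 40.2 × 9.8 = 394 N down at 0.297 m → arm 2.533 m, τ = 394 × 2.533 = 998 N·m counterclockwise.
Net moment of the loads = 1063 N·m counterclockwise.
The upward force F acts at the left end, arm 2.83 m, giving F × 2.83 clockwise.
Στ = 0 ⇒ F × 2.83 = 1063 ⇒ F = 1063 / 2.83 = 376 N.

F ≈ 376 N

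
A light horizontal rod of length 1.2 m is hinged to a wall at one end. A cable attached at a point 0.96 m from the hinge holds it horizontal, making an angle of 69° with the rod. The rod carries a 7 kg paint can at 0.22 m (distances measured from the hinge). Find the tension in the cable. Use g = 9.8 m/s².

Take moments about the hinge.
Paint can: 7 × 9.8 = 68.6 N down at 0.22 m → arm 0.22 m, τ = 68.6 × 0.22 = 15.09 N·m clockwise.
Total clockwise load moment = 15.09 N·m.
The cable tension T acts at 0.96 m; only its component perpendicular to the rod, T sinθ, produces torque. sin 69° = 0.9336.
Balancing moments: T × 0.96 × 0.9336 = 15.09, giving T = 15.09 / 0.8963 = 16.8 N.

T ≈ 16.8 N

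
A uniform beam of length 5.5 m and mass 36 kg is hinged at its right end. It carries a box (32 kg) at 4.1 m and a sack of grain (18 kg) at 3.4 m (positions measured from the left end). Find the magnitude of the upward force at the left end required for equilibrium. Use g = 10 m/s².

Sum moments about the right end (the unknown pivot reaction has zero arm there).
Beam weight: 36 × 10 = 360 N down at 2.75 m → arm 2.75 m, τ = 360 × 2.75 = 990 N·m counterclockwise.
Box: 32 × 10 = 320 N down at 4.1 m → arm 1.4 m, τ = 320 × 1.4 = 448 N·m counterclockwise.
Sack of grain: 18 × 10 = 180 N down at 3.4 m → arm 2.1 m, τ = 180 × 2.1 = 378 N·m counterclockwise.
Net moment of the loads = 1816 N·m counterclockwise.
The upward force F acts at the left end, arm 5.5 m, giving F × 5.5 clockwise.
Setting net torque to zero: F × 5.5 = 1816 → F = 1816 / 5.5 = 330 N.

F ≈ 330 N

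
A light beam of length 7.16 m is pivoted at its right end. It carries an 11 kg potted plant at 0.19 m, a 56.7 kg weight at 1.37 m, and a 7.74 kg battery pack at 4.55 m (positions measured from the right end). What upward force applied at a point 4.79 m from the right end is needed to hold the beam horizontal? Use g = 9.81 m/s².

F ≈ 235 N

Taking torques about the right end:
Potted plant: 11 × 9.81 = 107.9 N down at 0.19 m → arm 0.19 m, τ = 107.9 × 0.19 = 20.5 N·m counterclockwise.
Weight: 56.7 × 9.81 = 556.2 N down at 1.37 m → arm 1.37 m, τ = 556.2 × 1.37 = 762 N·m counterclockwise.
Battery pack: 7.74 × 9.81 = 75.93 N down at 4.55 m → arm 4.55 m, τ = 75.93 × 4.55 = 345.5 N·m counterclockwise.
Net moment of the loads = 1128 N·m counterclockwise.
The upward force F acts at a point 4.79 m from the right end, arm 4.79 m, giving F × 4.79 clockwise.
Balancing moments: F × 4.79 = 1128, giving F = 1128 / 4.79 = 235 N.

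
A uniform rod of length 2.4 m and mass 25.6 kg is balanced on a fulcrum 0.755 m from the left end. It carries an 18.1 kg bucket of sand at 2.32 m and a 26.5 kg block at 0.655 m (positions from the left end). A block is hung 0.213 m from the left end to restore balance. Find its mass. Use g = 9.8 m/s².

m ≈ 68.4 kg

Taking torques about the fulcrum (at 0.755 m from the left end):
Beam weight: 25.6 × 9.8 = 250.9 N down at 1.2 m → arm 0.445 m, τ = 250.9 × 0.445 = 111.7 N·m clockwise.
Bucket of sand: 18.1 × 9.8 = 177.4 N down at 2.32 m → arm 1.565 m, τ = 177.4 × 1.565 = 277.6 N·m clockwise.
Block: 26.5 × 9.8 = 259.7 N down at 0.655 m → arm 0.1 m, τ = 259.7 × 0.1 = 25.97 N·m counterclockwise.
Net moment of known loads = 363.3 N·m clockwise.
An unknown mass m at 0.213 m has arm 0.542 m; its moment is m·g·0.542 counterclockwise.
Setting net torque to zero: m × 9.8 × 0.542 = 363.3 → m = 363.3 / (9.8 × 0.542) = 68.4 kg.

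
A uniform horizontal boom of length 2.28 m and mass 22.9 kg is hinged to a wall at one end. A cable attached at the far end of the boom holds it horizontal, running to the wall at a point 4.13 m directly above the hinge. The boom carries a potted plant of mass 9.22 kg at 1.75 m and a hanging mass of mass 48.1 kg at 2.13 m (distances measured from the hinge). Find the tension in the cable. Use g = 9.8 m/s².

About the hinge:
Beam weight: 22.9 × 9.8 = 224.4 N down at 1.14 m → arm 1.14 m, τ = 224.4 × 1.14 = 255.8 N·m clockwise.
Potted plant: 9.22 × 9.8 = 90.36 N down at 1.75 m → arm 1.75 m, τ = 90.36 × 1.75 = 158.1 N·m clockwise.
Hanging mass: 48.1 × 9.8 = 471.4 N down at 2.13 m → arm 2.13 m, τ = 471.4 × 2.13 = 1004 N·m clockwise.
Total clockwise load moment = 1418 N·m.
The cable tension T acts at 2.28 m; only its component perpendicular to the boom, T sinθ, produces torque. sinθ = h/√(h²+d²) = 4.13/√(4.13²+2.28²) = 0.8755.
Στ = 0 ⇒ T × 2.28 × 0.8755 = 1418 ⇒ T = 1418 / 1.996 = 710 N.

T ≈ 710 N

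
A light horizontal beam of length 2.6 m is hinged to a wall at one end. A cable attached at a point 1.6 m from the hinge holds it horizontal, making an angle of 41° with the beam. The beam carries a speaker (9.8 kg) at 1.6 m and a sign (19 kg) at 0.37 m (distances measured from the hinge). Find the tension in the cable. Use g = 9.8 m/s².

T ≈ 212 N

Sum moments about the hinge (the unknown hinge reaction has zero arm there).
Speaker: 9.8 × 9.8 = 96.04 N down at 1.6 m → arm 1.6 m, τ = 96.04 × 1.6 = 153.7 N·m clockwise.
Sign: 19 × 9.8 = 186.2 N down at 0.37 m → arm 0.37 m, τ = 186.2 × 0.37 = 68.89 N·m clockwise.
Total clockwise load moment = 222.6 N·m.
The cable tension T acts at 1.6 m; only its component perpendicular to the beam, T sinθ, produces torque. sin 41° = 0.6561.
Setting net torque to zero: T × 1.6 × 0.6561 = 222.6 → T = 222.6 / 1.05 = 212 N.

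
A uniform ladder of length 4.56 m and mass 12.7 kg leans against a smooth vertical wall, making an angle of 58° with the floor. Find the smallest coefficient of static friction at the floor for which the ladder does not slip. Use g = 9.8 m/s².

μ_min ≈ 0.312

Sum moments about the foot of the ladder (the floor normal and friction both act there and drop out).
Ladder weight 12.7×9.8 = 124.5 N acts at 2.28 m along the ladder; its horizontal arm is 2.28·cos58° = 1.208 m → τ = 150.4 N·m clockwise.
Wall normal N acts horizontally at the top; its moment arm is the height L sinθ = 4.56·sin58° = 3.867 m, counterclockwise.
Balancing moments: N × 3.867 = 150.4, giving N = 38.89 N.
ΣFx = 0 ⇒ f = N_wall = 38.89 N. ΣFy = 0 ⇒ N_floor = 124.5 N.
μ_min = f / N_floor = 38.89 / 124.5 = 0.312.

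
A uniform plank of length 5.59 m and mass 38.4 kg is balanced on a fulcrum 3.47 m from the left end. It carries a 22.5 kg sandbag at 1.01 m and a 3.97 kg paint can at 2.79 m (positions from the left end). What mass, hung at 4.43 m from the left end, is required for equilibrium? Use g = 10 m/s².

m ≈ 87.5 kg

Sum moments about the fulcrum (at 3.47 m from the left end) (the support reaction has zero arm there).
Beam weight: 38.4 × 10 = 384 N down at 2.795 m → arm 0.675 m, τ = 384 × 0.675 = 259.2 N·m counterclockwise.
Sandbag: 22.5 × 10 = 225 N down at 1.01 m → arm 2.46 m, τ = 225 × 2.46 = 553.5 N·m counterclockwise.
Paint can: 3.97 × 10 = 39.7 N down at 2.79 m → arm 0.68 m, τ = 39.7 × 0.68 = 27 N·m counterclockwise.
Net moment of known loads = 839.7 N·m counterclockwise.
An unknown mass m at 4.43 m has arm 0.96 m; its moment is m·g·0.96 clockwise.
Στ = 0 ⇒ m × 10 × 0.96 = 839.7 ⇒ m = 839.7 / (10 × 0.96) = 87.5 kg.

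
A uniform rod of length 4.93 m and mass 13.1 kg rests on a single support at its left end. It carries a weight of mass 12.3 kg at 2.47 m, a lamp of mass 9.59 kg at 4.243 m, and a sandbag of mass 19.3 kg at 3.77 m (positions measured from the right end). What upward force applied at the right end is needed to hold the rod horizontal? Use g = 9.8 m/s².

F ≈ 182 N

Take moments about the left end.
Beam weight: 13.1 × 9.8 = 128.4 N down at 2.465 m → arm 2.465 m, τ = 128.4 × 2.465 = 316.5 N·m clockwise.
Weight: 12.3 × 9.8 = 120.5 N down at 2.47 m → arm 2.46 m, τ = 120.5 × 2.46 = 296.4 N·m clockwise.
Lamp: 9.59 × 9.8 = 93.98 N down at 4.243 m → arm 0.687 m, τ = 93.98 × 0.687 = 64.56 N·m clockwise.
Sandbag: 19.3 × 9.8 = 189.1 N down at 3.77 m → arm 1.16 m, τ = 189.1 × 1.16 = 219.4 N·m clockwise.
Net moment of the loads = 896.9 N·m clockwise.
The upward force F acts at the right end, arm 4.93 m, giving F × 4.93 counterclockwise.
For rotational equilibrium, F × 4.93 = 896.9, so F = 896.9 / 4.93 = 182 N.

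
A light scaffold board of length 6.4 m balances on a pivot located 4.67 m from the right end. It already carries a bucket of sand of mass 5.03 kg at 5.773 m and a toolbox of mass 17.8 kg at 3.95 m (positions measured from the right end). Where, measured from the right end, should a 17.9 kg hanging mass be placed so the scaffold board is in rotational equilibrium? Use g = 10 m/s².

x ≈ 5.08 m from the right end

Sum moments about the pivot (at 4.67 m from the right end) (the support reaction has zero arm there).
Bucket of sand: 5.03 × 10 = 50.3 N down at 5.773 m → arm 1.103 m, τ = 50.3 × 1.103 = 55.48 N·m counterclockwise.
Toolbox: 17.8 × 10 = 178 N down at 3.95 m → arm 0.72 m, τ = 178 × 0.72 = 128.2 N·m clockwise.
Net moment of existing loads = 72.72 N·m clockwise.
The hanging mass weighs 17.9 × 10 = 179 N and must supply an equal counterclockwise moment, so its lever arm about the pivot is 72.72 / 179 = 0.406 m.
That puts it at 4.67 + 0.406 = 5.08 m from the right end.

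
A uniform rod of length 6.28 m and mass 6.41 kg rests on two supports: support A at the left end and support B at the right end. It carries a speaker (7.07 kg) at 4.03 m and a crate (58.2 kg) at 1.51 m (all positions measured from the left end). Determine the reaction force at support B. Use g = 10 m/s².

R_B ≈ 217 N

Take moments about support A.
Beam weight: 6.41 × 10 = 64.1 N down at 3.14 m → arm 3.14 m, τ = 64.1 × 3.14 = 201.3 N·m clockwise.
Speaker: 7.07 × 10 = 70.7 N down at 4.03 m → arm 4.03 m, τ = 70.7 × 4.03 = 284.9 N·m clockwise.
Crate: 58.2 × 10 = 582 N down at 1.51 m → arm 1.51 m, τ = 582 × 1.51 = 878.8 N·m clockwise.
Net load moment about support A = 1365 N·m clockwise.
Reaction R at support B is upward at 6.28 m, arm 6.28 m → moment R × 6.28 counterclockwise.
Στ = 0 ⇒ R × 6.28 = 1365 ⇒ R = 217 N.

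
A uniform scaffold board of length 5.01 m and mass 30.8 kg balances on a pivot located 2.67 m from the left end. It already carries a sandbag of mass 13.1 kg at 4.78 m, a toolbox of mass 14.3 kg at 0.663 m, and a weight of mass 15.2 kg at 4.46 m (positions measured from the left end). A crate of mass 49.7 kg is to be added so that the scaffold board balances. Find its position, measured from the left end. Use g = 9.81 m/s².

Sum moments about the pivot (at 2.67 m from the left end) (the support reaction has zero arm there).
Beam weight: 30.8 × 9.81 = 302.1 N down at 2.505 m → arm 0.165 m, τ = 302.1 × 0.165 = 49.85 N·m counterclockwise.
Sandbag: 13.1 × 9.81 = 128.5 N down at 4.78 m → arm 2.11 m, τ = 128.5 × 2.11 = 271.1 N·m clockwise.
Toolbox: 14.3 × 9.81 = 140.3 N down at 0.663 m → arm 2.007 m, τ = 140.3 × 2.007 = 281.6 N·m counterclockwise.
Weight: 15.2 × 9.81 = 149.1 N down at 4.46 m → arm 1.79 m, τ = 149.1 × 1.79 = 266.9 N·m clockwise.
Net moment of existing loads = 206.5 N·m clockwise.
The crate weighs 49.7 × 9.81 = 487.6 N and must supply an equal counterclockwise moment, so its lever arm about the pivot is 206.5 / 487.6 = 0.424 m.
That puts it at 2.67 − 0.424 = 2.25 m from the left end.

x ≈ 2.25 m from the left end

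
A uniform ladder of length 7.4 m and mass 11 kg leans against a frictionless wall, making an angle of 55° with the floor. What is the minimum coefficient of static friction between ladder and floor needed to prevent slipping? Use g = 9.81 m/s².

μ_min ≈ 0.35

Take moments about the foot of the ladder.
Ladder weight 11×9.81 = 107.9 N acts at 3.7 m along the ladder; its horizontal arm is 3.7·cos55° = 2.122 m → τ = 229 N·m clockwise.
Wall normal N acts horizontally at the top; its moment arm is the height L sinθ = 7.4·sin55° = 6.062 m, counterclockwise.
Στ = 0 ⇒ N × 6.062 = 229 ⇒ N = 37.78 N.
ΣFx = 0 ⇒ f = N_wall = 37.78 N. ΣFy = 0 ⇒ N_floor = 107.9 N.
μ_min = f / N_floor = 37.78 / 107.9 = 0.35.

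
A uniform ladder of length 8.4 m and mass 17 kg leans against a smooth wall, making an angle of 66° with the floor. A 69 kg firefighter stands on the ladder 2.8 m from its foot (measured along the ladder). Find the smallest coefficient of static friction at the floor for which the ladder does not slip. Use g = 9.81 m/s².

About the foot of the ladder:
Ladder weight 17×9.81 = 166.8 N acts at 4.2 m along the ladder; its horizontal arm is 4.2·cos66° = 1.708 m → τ = 284.9 N·m clockwise.
Firefighter: 69×9.81 = 676.9 N at 2.8 m → arm 1.139 m → τ = 771 N·m clockwise.
Wall normal N acts horizontally at the top; its moment arm is the height L sinθ = 8.4·sin66° = 7.674 m, counterclockwise.
Setting net torque to zero: N × 7.674 = 1056 → N = 137.6 N.
ΣFx = 0 ⇒ f = N_wall = 137.6 N. ΣFy = 0 ⇒ N_floor = 843.7 N.
μ_min = f / N_floor = 137.6 / 843.7 = 0.163.

μ_min ≈ 0.163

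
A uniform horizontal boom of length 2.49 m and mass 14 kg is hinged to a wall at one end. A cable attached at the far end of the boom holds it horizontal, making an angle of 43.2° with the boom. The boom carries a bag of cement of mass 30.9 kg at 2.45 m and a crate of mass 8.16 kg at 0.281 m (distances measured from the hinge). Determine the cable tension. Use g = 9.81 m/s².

T ≈ 549 N

Take moments about the hinge.
Beam weight: 14 × 9.81 = 137.3 N down at 1.245 m → arm 1.245 m, τ = 137.3 × 1.245 = 170.9 N·m clockwise.
Bag of cement: 30.9 × 9.81 = 303.1 N down at 2.45 m → arm 2.45 m, τ = 303.1 × 2.45 = 742.6 N·m clockwise.
Crate: 8.16 × 9.81 = 80.05 N down at 0.281 m → arm 0.281 m, τ = 80.05 × 0.281 = 22.49 N·m clockwise.
Total clockwise load moment = 936 N·m.
The cable tension T acts at 2.49 m; only its component perpendicular to the boom, T sinθ, produces torque. sin 43.2° = 0.6845.
Στ = 0 ⇒ T × 2.49 × 0.6845 = 936 ⇒ T = 936 / 1.704 = 549 N.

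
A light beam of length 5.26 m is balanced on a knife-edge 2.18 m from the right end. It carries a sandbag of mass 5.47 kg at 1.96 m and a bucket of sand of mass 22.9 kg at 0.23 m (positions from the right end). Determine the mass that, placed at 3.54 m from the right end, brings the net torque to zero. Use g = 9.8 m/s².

m ≈ 33.7 kg

About the knife-edge (at 2.18 m from the right end):
Sandbag: 5.47 × 9.8 = 53.61 N down at 1.96 m → arm 0.22 m, τ = 53.61 × 0.22 = 11.79 N·m clockwise.
Bucket of sand: 22.9 × 9.8 = 224.4 N down at 0.23 m → arm 1.95 m, τ = 224.4 × 1.95 = 437.6 N·m clockwise.
Net moment of known loads = 449.4 N·m clockwise.
An unknown mass m at 3.54 m has arm 1.36 m; its moment is m·g·1.36 counterclockwise.
Στ = 0 ⇒ m × 9.8 × 1.36 = 449.4 ⇒ m = 449.4 / (9.8 × 1.36) = 33.7 kg.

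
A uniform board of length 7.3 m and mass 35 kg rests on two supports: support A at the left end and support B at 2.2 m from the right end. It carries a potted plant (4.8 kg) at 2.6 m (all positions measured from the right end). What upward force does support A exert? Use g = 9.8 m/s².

Take moments about support B.
Beam weight: 35 × 9.8 = 343 N down at 3.65 m → arm 1.45 m, τ = 343 × 1.45 = 497.3 N·m counterclockwise.
Potted plant: 4.8 × 9.8 = 47.04 N down at 2.6 m → arm 0.4 m, τ = 47.04 × 0.4 = 18.82 N·m counterclockwise.
Net load moment about support B = 516.1 N·m counterclockwise.
Reaction R at support A is upward at 7.3 m, arm 5.1 m → moment R × 5.1 clockwise.
For rotational equilibrium, R × 5.1 = 516.1, so R = 101 N.

R_A ≈ 101 N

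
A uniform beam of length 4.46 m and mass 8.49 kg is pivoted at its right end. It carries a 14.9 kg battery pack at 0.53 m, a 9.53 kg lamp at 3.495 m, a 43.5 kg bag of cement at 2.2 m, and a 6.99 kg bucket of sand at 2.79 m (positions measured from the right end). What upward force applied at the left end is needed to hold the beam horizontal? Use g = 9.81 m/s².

F ≈ 386 N

Taking torques about the right end:
Beam weight: 8.49 × 9.81 = 83.29 N down at 2.23 m → arm 2.23 m, τ = 83.29 × 2.23 = 185.7 N·m counterclockwise.
Battery pack: 14.9 × 9.81 = 146.2 N down at 0.53 m → arm 0.53 m, τ = 146.2 × 0.53 = 77.49 N·m counterclockwise.
Lamp: 9.53 × 9.81 = 93.49 N down at 3.495 m → arm 3.495 m, τ = 93.49 × 3.495 = 326.7 N·m counterclockwise.
Bag of cement: 43.5 × 9.81 = 426.7 N down at 2.2 m → arm 2.2 m, τ = 426.7 × 2.2 = 938.7 N·m counterclockwise.
Bucket of sand: 6.99 × 9.81 = 68.57 N down at 2.79 m → arm 2.79 m, τ = 68.57 × 2.79 = 191.3 N·m counterclockwise.
Net moment of the loads = 1720 N·m counterclockwise.
The upward force F acts at the left end, arm 4.46 m, giving F × 4.46 clockwise.
Setting net torque to zero: F × 4.46 = 1720 → F = 1720 / 4.46 = 386 N.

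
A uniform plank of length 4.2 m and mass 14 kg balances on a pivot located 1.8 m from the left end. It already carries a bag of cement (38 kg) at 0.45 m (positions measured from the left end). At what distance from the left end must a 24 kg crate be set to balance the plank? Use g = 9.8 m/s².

x ≈ 3.76 m from the left end

Choose the pivot (at 1.8 m from the left end) as the axis so the support reaction has zero arm there.
Beam weight: 14 × 9.8 = 137.2 N down at 2.1 m → arm 0.3 m, τ = 137.2 × 0.3 = 41.16 N·m clockwise.
Bag of cement: 38 × 9.8 = 372.4 N down at 0.45 m → arm 1.35 m, τ = 372.4 × 1.35 = 502.7 N·m counterclockwise.
Net moment of existing loads = 461.5 N·m counterclockwise.
The crate weighs 24 × 9.8 = 235.2 N and must supply an equal clockwise moment, so its lever arm about the pivot is 461.5 / 235.2 = 1.96 m.
That puts it at 1.8 + 1.96 = 3.76 m from the left end.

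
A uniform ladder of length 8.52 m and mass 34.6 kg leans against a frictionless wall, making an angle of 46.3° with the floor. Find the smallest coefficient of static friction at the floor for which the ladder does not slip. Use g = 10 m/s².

Take moments about the foot of the ladder.
Ladder weight 34.6×10 = 346 N acts at 4.26 m along the ladder; its horizontal arm is 4.26·cos46.3° = 2.943 m → τ = 1018 N·m clockwise.
Wall normal N acts horizontally at the top; its moment arm is the height L sinθ = 8.52·sin46.3° = 6.16 m, counterclockwise.
Στ = 0 ⇒ N × 6.16 = 1018 ⇒ N = 165.3 N.
ΣFx = 0 ⇒ f = N_wall = 165.3 N. ΣFy = 0 ⇒ N_floor = 346 N.
μ_min = f / N_floor = 165.3 / 346 = 0.478.

μ_min ≈ 0.478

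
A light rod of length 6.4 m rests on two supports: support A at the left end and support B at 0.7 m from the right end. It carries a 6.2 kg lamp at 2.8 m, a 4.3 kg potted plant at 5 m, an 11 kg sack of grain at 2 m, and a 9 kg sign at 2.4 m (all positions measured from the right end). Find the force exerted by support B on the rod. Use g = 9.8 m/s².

R_B ≈ 194 N

About support A:
Lamp: 6.2 × 9.8 = 60.76 N down at 2.8 m → arm 3.6 m, τ = 60.76 × 3.6 = 218.7 N·m clockwise.
Potted plant: 4.3 × 9.8 = 42.14 N down at 5 m → arm 1.4 m, τ = 42.14 × 1.4 = 59 N·m clockwise.
Sack of grain: 11 × 9.8 = 107.8 N down at 2 m → arm 4.4 m, τ = 107.8 × 4.4 = 474.3 N·m clockwise.
Sign: 9 × 9.8 = 88.2 N down at 2.4 m → arm 4 m, τ = 88.2 × 4 = 352.8 N·m clockwise.
Net load moment about support A = 1105 N·m clockwise.
Reaction R at support B is upward at 0.7 m, arm 5.7 m → moment R × 5.7 counterclockwise.
Setting net torque to zero: R × 5.7 = 1105 → R = 194 N.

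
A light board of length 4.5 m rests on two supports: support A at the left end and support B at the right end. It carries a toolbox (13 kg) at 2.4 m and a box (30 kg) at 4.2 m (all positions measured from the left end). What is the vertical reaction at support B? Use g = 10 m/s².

Choose support A as the axis so its reaction then has zero moment arm.
Toolbox: 13 × 10 = 130 N down at 2.4 m → arm 2.4 m, τ = 130 × 2.4 = 312 N·m clockwise.
Box: 30 × 10 = 300 N down at 4.2 m → arm 4.2 m, τ = 300 × 4.2 = 1260 N·m clockwise.
Net load moment about support A = 1572 N·m clockwise.
Reaction R at support B is upward at 4.5 m, arm 4.5 m → moment R × 4.5 counterclockwise.
Balancing moments: R × 4.5 = 1572, giving R = 349 N.

R_B ≈ 349 N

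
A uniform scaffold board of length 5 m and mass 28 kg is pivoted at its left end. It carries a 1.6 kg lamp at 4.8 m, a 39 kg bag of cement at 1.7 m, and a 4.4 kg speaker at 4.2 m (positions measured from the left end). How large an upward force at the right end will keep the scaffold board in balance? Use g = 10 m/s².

Taking torques about the left end:
Beam weight: 28 × 10 = 280 N down at 2.5 m → arm 2.5 m, τ = 280 × 2.5 = 700 N·m clockwise.
Lamp: 1.6 × 10 = 16 N down at 4.8 m → arm 4.8 m, τ = 16 × 4.8 = 76.8 N·m clockwise.
Bag of cement: 39 × 10 = 390 N down at 1.7 m → arm 1.7 m, τ = 390 × 1.7 = 663 N·m clockwise.
Speaker: 4.4 × 10 = 44 N down at 4.2 m → arm 4.2 m, τ = 44 × 4.2 = 184.8 N·m clockwise.
Net moment of the loads = 1625 N·m clockwise.
The upward force F acts at the right end, arm 5 m, giving F × 5 counterclockwise.
Balancing moments: F × 5 = 1625, giving F = 1625 / 5 = 325 N.

F ≈ 325 N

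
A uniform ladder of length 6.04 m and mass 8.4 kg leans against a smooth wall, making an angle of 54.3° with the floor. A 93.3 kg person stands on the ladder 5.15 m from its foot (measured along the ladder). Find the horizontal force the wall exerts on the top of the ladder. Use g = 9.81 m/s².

N_wall ≈ 590 N

Take moments about the foot of the ladder.
Ladder weight 8.4×9.81 = 82.4 N acts at 3.02 m along the ladder; its horizontal arm is 3.02·cos54.3° = 1.762 m → τ = 145.2 N·m clockwise.
Person: 93.3×9.81 = 915.3 N at 5.15 m → arm 3.005 m → τ = 2750 N·m clockwise.
Wall normal N acts horizontally at the top; its moment arm is the height L sinθ = 6.04·sin54.3° = 4.905 m, counterclockwise.
For rotational equilibrium, N × 4.905 = 2895, so N = 590 N.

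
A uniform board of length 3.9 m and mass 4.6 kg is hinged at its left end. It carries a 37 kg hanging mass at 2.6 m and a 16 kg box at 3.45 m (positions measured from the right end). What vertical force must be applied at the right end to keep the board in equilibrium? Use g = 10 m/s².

F ≈ 165 N

Choose the left end as the axis so the unknown pivot reaction has zero arm there.
Beam weight: 4.6 × 10 = 46 N down at 1.95 m → arm 1.95 m, τ = 46 × 1.95 = 89.7 N·m clockwise.
Hanging mass: 37 × 10 = 370 N down at 2.6 m → arm 1.3 m, τ = 370 × 1.3 = 481 N·m clockwise.
Box: 16 × 10 = 160 N down at 3.45 m → arm 0.45 m, τ = 160 × 0.45 = 72 N·m clockwise.
Net moment of the loads = 642.7 N·m clockwise.
The upward force F acts at the right end, arm 3.9 m, giving F × 3.9 counterclockwise.
Balancing moments: F × 3.9 = 642.7, giving F = 642.7 / 3.9 = 165 N.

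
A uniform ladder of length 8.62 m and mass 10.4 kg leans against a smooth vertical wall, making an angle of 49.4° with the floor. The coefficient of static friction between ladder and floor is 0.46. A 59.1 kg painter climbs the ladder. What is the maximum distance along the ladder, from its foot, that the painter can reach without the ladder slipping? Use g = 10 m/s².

d ≈ 4.68 m

Taking torques about the foot of the ladder:
Ladder weight 10.4×10 = 104 N acts at 4.31 m along the ladder; its horizontal arm is 4.31·cos49.4° = 2.805 m → τ = 291.7 N·m clockwise.
Painter weight 59.1×10 = 591 N at distance d → arm d·cos49.4° → τ = 591·d·0.6508 clockwise.
Wall normal N at the top has arm L sinθ = 6.545 m counterclockwise, so Στ = 0 gives N·6.545 = 291.7 + 384.6·d.
ΣFy = 0 ⇒ N_floor = 695 N, so the maximum friction is μ_s·N_floor = 0.46×695 = 319.7 N. ΣFx = 0 ⇒ N_wall = f, so at the slipping point N = 319.7 N.
Substituting: 319.7×6.545 = 291.7 + 384.6·d ⇒ d = (2092 − 291.7) / 384.6 = 4.68 m.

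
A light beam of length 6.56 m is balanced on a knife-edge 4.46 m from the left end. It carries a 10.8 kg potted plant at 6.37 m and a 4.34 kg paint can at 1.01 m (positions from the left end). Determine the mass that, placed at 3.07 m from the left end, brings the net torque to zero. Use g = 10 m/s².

Choose the knife-edge (at 4.46 m from the left end) as the axis so the support reaction has zero arm there.
Potted plant: 10.8 × 10 = 108 N down at 6.37 m → arm 1.91 m, τ = 108 × 1.91 = 206.3 N·m clockwise.
Paint can: 4.34 × 10 = 43.4 N down at 1.01 m → arm 3.45 m, τ = 43.4 × 3.45 = 149.7 N·m counterclockwise.
Net moment of known loads = 56.6 N·m clockwise.
An unknown mass m at 3.07 m has arm 1.39 m; its moment is m·g·1.39 counterclockwise.
For rotational equilibrium, m × 10 × 1.39 = 56.6, so m = 56.6 / (10 × 1.39) = 4.07 kg.

m ≈ 4.07 kg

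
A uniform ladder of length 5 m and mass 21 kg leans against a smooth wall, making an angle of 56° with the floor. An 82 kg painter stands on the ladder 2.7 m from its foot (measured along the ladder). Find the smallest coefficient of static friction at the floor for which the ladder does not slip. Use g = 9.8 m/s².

Taking torques about the foot of the ladder:
Ladder weight 21×9.8 = 205.8 N acts at 2.5 m along the ladder; its horizontal arm is 2.5·cos56° = 1.398 m → τ = 287.7 N·m clockwise.
Painter: 82×9.8 = 803.6 N at 2.7 m → arm 1.51 m → τ = 1213 N·m clockwise.
Wall normal N acts horizontally at the top; its moment arm is the height L sinθ = 5·sin56° = 4.145 m, counterclockwise.
Setting net torque to zero: N × 4.145 = 1501 → N = 362.1 N.
ΣFx = 0 ⇒ f = N_wall = 362.1 N. ΣFy = 0 ⇒ N_floor = 1009 N.
μ_min = f / N_floor = 362.1 / 1009 = 0.359.

μ_min ≈ 0.359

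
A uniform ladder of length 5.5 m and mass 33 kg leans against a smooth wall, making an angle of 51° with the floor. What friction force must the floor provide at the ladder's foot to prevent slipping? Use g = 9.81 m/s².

Taking torques about the foot of the ladder:
Ladder weight 33×9.81 = 323.7 N acts at 2.75 m along the ladder; its horizontal arm is 2.75·cos51° = 1.731 m → τ = 560.3 N·m clockwise.
Wall normal N acts horizontally at the top; its moment arm is the height L sinθ = 5.5·sin51° = 4.274 m, counterclockwise.
Setting net torque to zero: N × 4.274 = 560.3 → N = 131 N.
ΣFx = 0: friction at the foot balances the wall's push, so f = N_wall = 131 N.

f ≈ 131 N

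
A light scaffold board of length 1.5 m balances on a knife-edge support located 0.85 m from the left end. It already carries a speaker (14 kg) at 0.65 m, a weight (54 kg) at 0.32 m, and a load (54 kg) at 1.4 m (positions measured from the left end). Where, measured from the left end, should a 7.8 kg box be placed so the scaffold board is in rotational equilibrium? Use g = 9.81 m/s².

Take moments about the knife-edge support (at 0.85 m from the left end).
Speaker: 14 × 9.81 = 137.3 N down at 0.65 m → arm 0.2 m, τ = 137.3 × 0.2 = 27.46 N·m counterclockwise.
Weight: 54 × 9.81 = 529.7 N down at 0.32 m → arm 0.53 m, τ = 529.7 × 0.53 = 280.7 N·m counterclockwise.
Load: 54 × 9.81 = 529.7 N down at 1.4 m → arm 0.55 m, τ = 529.7 × 0.55 = 291.3 N·m clockwise.
Net moment of existing loads = 16.86 N·m counterclockwise.
The box weighs 7.8 × 9.81 = 76.52 N and must supply an equal clockwise moment, so its lever arm about the knife-edge support is 16.86 / 76.52 = 0.22 m.
That puts it at 0.85 + 0.22 = 1.07 m from the left end.

x ≈ 1.07 m from the left end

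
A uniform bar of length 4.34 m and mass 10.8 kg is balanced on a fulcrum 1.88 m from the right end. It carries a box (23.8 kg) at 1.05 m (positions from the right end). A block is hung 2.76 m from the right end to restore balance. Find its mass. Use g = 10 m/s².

Sum moments about the fulcrum (at 1.88 m from the right end) (the support reaction has zero arm there).
Beam weight: 10.8 × 10 = 108 N down at 2.17 m → arm 0.29 m, τ = 108 × 0.29 = 31.32 N·m counterclockwise.
Box: 23.8 × 10 = 238 N down at 1.05 m → arm 0.83 m, τ = 238 × 0.83 = 197.5 N·m clockwise.
Net moment of known loads = 166.2 N·m clockwise.
An unknown mass m at 2.76 m has arm 0.88 m; its moment is m·g·0.88 counterclockwise.
Setting net torque to zero: m × 10 × 0.88 = 166.2 → m = 166.2 / (10 × 0.88) = 18.9 kg.

m ≈ 18.9 kg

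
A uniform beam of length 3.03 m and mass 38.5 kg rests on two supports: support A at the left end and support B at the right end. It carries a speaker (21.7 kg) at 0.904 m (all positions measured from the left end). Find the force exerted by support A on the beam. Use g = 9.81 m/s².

Sum moments about support B (its reaction then has zero moment arm).
Beam weight: 38.5 × 9.81 = 377.7 N down at 1.515 m → arm 1.515 m, τ = 377.7 × 1.515 = 572.2 N·m counterclockwise.
Speaker: 21.7 × 9.81 = 212.9 N down at 0.904 m → arm 2.126 m, τ = 212.9 × 2.126 = 452.6 N·m counterclockwise.
Net load moment about support B = 1025 N·m counterclockwise.
Reaction R at support A is upward at 0 m, arm 3.03 m → moment R × 3.03 clockwise.
Balancing moments: R × 3.03 = 1025, giving R = 338 N.

R_A ≈ 338 N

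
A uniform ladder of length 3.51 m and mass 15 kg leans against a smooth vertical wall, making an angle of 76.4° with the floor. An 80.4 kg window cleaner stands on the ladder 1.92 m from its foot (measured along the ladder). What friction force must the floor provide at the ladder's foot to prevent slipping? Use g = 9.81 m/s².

f ≈ 122 N

Sum moments about the foot of the ladder (the floor normal and friction both act there and drop out).
Ladder weight 15×9.81 = 147.2 N acts at 1.755 m along the ladder; its horizontal arm is 1.755·cos76.4° = 0.4127 m → τ = 60.75 N·m clockwise.
Window cleaner: 80.4×9.81 = 788.7 N at 1.92 m → arm 0.4515 m → τ = 356.1 N·m clockwise.
Wall normal N acts horizontally at the top; its moment arm is the height L sinθ = 3.51·sin76.4° = 3.412 m, counterclockwise.
For rotational equilibrium, N × 3.412 = 416.9, so N = 122 N.
ΣFx = 0: friction at the foot balances the wall's push, so f = N_wall = 122 N.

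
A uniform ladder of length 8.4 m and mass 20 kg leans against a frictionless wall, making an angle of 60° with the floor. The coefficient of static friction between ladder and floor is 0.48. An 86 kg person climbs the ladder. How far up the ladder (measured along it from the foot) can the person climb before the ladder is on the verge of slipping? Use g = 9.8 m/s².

Take moments about the foot of the ladder.
Ladder weight 20×9.8 = 196 N acts at 4.2 m along the ladder; its horizontal arm is 4.2·cos60° = 2.1 m → τ = 411.6 N·m clockwise.
Person weight 86×9.8 = 842.8 N at distance d → arm d·cos60° → τ = 842.8·d·0.5 clockwise.
Wall normal N at the top has arm L sinθ = 7.275 m counterclockwise, so Στ = 0 gives N·7.275 = 411.6 + 421.4·d.
ΣFy = 0 ⇒ N_floor = 1039 N, so the maximum friction is μ_s·N_floor = 0.48×1039 = 498.7 N. ΣFx = 0 ⇒ N_wall = f, so at the slipping point N = 498.7 N.
Substituting: 498.7×7.275 = 411.6 + 421.4·d ⇒ d = (3628 − 411.6) / 421.4 = 7.63 m.

d ≈ 7.63 m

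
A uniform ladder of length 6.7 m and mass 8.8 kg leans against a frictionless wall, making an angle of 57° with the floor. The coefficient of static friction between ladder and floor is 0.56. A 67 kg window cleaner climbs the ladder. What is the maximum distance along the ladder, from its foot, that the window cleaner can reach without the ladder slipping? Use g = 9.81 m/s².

d ≈ 6.1 m

About the foot of the ladder:
Ladder weight 8.8×9.81 = 86.33 N acts at 3.35 m along the ladder; its horizontal arm is 3.35·cos57° = 1.825 m → τ = 157.6 N·m clockwise.
Window cleaner weight 67×9.81 = 657.3 N at distance d → arm d·cos57° → τ = 657.3·d·0.5446 clockwise.
Wall normal N at the top has arm L sinθ = 5.619 m counterclockwise, so Στ = 0 gives N·5.619 = 157.6 + 358·d.
ΣFy = 0 ⇒ N_floor = 743.6 N, so the maximum friction is μ_s·N_floor = 0.56×743.6 = 416.4 N. ΣFx = 0 ⇒ N_wall = f, so at the slipping point N = 416.4 N.
Substituting: 416.4×5.619 = 157.6 + 358·d ⇒ d = (2340 − 157.6) / 358 = 6.1 m.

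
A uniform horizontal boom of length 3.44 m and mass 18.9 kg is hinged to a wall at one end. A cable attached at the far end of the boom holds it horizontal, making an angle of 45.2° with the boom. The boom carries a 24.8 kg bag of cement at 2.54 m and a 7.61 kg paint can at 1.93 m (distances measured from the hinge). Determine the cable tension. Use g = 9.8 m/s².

T ≈ 442 N

About the hinge:
Beam weight: 18.9 × 9.8 = 185.2 N down at 1.72 m → arm 1.72 m, τ = 185.2 × 1.72 = 318.5 N·m clockwise.
Bag of cement: 24.8 × 9.8 = 243 N down at 2.54 m → arm 2.54 m, τ = 243 × 2.54 = 617.2 N·m clockwise.
Paint can: 7.61 × 9.8 = 74.58 N down at 1.93 m → arm 1.93 m, τ = 74.58 × 1.93 = 143.9 N·m clockwise.
Total clockwise load moment = 1080 N·m.
The cable tension T acts at 3.44 m; only its component perpendicular to the boom, T sinθ, produces torque. sin 45.2° = 0.7096.
Balancing moments: T × 3.44 × 0.7096 = 1080, giving T = 1080 / 2.441 = 442 N.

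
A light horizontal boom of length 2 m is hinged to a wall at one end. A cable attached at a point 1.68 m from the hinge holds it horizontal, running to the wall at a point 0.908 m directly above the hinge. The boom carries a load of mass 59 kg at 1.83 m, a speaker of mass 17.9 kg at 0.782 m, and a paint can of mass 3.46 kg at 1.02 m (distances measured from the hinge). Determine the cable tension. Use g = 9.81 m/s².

T ≈ 1540 N

Choose the hinge as the axis so the unknown hinge reaction has zero arm there.
Load: 59 × 9.81 = 578.8 N down at 1.83 m → arm 1.83 m, τ = 578.8 × 1.83 = 1059 N·m clockwise.
Speaker: 17.9 × 9.81 = 175.6 N down at 0.782 m → arm 0.782 m, τ = 175.6 × 0.782 = 137.3 N·m clockwise.
Paint can: 3.46 × 9.81 = 33.94 N down at 1.02 m → arm 1.02 m, τ = 33.94 × 1.02 = 34.62 N·m clockwise.
Total clockwise load moment = 1231 N·m.
The cable tension T acts at 1.68 m; only its component perpendicular to the boom, T sinθ, produces torque. sinθ = h/√(h²+d²) = 0.908/√(0.908²+1.68²) = 0.4755.
Στ = 0 ⇒ T × 1.68 × 0.4755 = 1231 ⇒ T = 1231 / 0.7988 = 1540 N.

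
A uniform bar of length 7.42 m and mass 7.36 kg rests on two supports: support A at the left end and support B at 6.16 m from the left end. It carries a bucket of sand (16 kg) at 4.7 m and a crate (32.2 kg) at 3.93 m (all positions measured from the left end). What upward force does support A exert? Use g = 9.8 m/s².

Sum moments about support B (its reaction then has zero moment arm).
Beam weight: 7.36 × 9.8 = 72.13 N down at 3.71 m → arm 2.45 m, τ = 72.13 × 2.45 = 176.7 N·m counterclockwise.
Bucket of sand: 16 × 9.8 = 156.8 N down at 4.7 m → arm 1.46 m, τ = 156.8 × 1.46 = 228.9 N·m counterclockwise.
Crate: 32.2 × 9.8 = 315.6 N down at 3.93 m → arm 2.23 m, τ = 315.6 × 2.23 = 703.8 N·m counterclockwise.
Net load moment about support B = 1109 N·m counterclockwise.
Reaction R at support A is upward at 0 m, arm 6.16 m → moment R × 6.16 clockwise.
Setting net torque to zero: R × 6.16 = 1109 → R = 180 N.

R_A ≈ 180 N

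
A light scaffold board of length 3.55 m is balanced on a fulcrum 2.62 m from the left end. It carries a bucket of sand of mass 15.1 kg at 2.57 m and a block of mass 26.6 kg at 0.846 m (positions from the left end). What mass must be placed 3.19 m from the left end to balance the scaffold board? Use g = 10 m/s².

Choose the fulcrum (at 2.62 m from the left end) as the axis so the support reaction has zero arm there.
Bucket of sand: 15.1 × 10 = 151 N down at 2.57 m → arm 0.05 m, τ = 151 × 0.05 = 7.55 N·m counterclockwise.
Block: 26.6 × 10 = 266 N down at 0.846 m → arm 1.774 m, τ = 266 × 1.774 = 471.9 N·m counterclockwise.
Net moment of known loads = 479.4 N·m counterclockwise.
An unknown mass m at 3.19 m has arm 0.57 m; its moment is m·g·0.57 clockwise.
For rotational equilibrium, m × 10 × 0.57 = 479.4, so m = 479.4 / (10 × 0.57) = 84.1 kg.

m ≈ 84.1 kg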